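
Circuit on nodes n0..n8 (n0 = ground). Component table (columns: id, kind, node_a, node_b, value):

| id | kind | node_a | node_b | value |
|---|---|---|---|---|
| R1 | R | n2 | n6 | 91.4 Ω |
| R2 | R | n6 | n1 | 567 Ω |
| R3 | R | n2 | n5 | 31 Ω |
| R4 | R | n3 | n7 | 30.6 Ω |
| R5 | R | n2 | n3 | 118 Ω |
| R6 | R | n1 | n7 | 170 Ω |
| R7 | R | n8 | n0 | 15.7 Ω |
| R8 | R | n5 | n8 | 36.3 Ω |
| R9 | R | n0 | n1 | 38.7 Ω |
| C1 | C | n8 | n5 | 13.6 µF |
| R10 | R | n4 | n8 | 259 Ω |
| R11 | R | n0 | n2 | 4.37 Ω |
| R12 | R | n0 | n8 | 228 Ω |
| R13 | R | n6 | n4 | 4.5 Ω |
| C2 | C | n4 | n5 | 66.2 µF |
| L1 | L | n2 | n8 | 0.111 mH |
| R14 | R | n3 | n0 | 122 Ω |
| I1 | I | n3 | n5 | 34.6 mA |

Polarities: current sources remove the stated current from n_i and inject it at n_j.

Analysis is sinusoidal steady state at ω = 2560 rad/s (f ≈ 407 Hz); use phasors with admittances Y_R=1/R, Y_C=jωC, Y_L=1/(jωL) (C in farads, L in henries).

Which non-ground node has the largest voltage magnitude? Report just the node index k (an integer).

Apply KCL at each of the 8 non-ground nodes and solve the resulting linear system.
Node n1: branches {R2, R6, R9} → V_1 = -0.2257-0.007298j
Node n2: branches {R1, R3, R5, R11, L1} → V_2 = 0.06494-0.0001975j
Node n3: branches {R4, R5, R14, I1} → V_3 = -1.624-0.001757j
Node n4: branches {R10, R13, C2} → V_4 = 0.4426-0.1372j
Node n5: branches {R3, R8, C1, C2, I1} → V_5 = 0.4297-0.1755j
Node n6: branches {R1, R2, R13} → V_6 = 0.4200-0.1299j
Node n7: branches {R4, R6} → V_7 = -1.411-0.002602j
Node n8: branches {R7, R8, C1, R10, R12, L1} → V_8 = 0.06294+0.003645j

3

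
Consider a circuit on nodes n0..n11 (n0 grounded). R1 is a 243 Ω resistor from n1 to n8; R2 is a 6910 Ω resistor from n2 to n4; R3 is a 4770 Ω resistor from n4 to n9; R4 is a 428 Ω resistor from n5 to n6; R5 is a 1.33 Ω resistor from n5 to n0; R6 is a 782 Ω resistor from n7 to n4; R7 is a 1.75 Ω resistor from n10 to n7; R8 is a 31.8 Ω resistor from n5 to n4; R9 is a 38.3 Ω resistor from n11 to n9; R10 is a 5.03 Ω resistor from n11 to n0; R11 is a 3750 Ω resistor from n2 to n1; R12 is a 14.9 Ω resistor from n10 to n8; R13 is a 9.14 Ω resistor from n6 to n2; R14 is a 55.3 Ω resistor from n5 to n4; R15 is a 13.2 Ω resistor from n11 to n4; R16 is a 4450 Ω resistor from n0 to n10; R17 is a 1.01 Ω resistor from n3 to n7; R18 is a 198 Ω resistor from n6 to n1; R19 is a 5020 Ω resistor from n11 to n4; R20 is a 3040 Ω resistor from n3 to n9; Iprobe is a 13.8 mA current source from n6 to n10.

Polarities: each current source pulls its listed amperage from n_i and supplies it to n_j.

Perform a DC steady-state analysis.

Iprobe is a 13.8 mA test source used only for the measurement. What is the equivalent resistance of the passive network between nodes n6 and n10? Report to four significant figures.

R_eq = 304.2 Ω

MNA unknowns: 11 node voltages V₁..V_11
R1: Y=0.004115 on G[1,8]
R2: Y=0.0001447 on G[2,4]
R3: Y=0.0002096 on G[4,9]
R4: Y=0.002336 on G[5,6]
R5: Y=0.7519 on G[5,0]
R6: Y=0.001279 on G[7,4]
R7: Y=0.5714 on G[10,7]
R8: Y=0.03145 on G[5,4]
R9: Y=0.02611 on G[11,9]
R10: Y=0.1988 on G[11,0]
R11: Y=0.0002667 on G[2,1]
R12: Y=0.06711 on G[10,8]
R13: Y=0.1094 on G[6,2]
R14: Y=0.01808 on G[5,4]
R15: Y=0.07576 on G[11,4]
R16: Y=0.0002247 on G[0,10]
R17: Y=0.9901 on G[3,7]
R18: Y=0.005051 on G[6,1]
R19: Y=0.0001992 on G[11,4]
R20: Y=0.0003289 on G[3,9]
Iprobe: z[6]−=0.0138, z[10]+=0.0138
solve → V1=-0.0002703, V2=-1.764, V3=2.420, V4=0.02725, V5=-0.003468, V6=-1.771, V7=2.420, V8=2.287, V9=0.04024, V10=2.427, V11=0.01037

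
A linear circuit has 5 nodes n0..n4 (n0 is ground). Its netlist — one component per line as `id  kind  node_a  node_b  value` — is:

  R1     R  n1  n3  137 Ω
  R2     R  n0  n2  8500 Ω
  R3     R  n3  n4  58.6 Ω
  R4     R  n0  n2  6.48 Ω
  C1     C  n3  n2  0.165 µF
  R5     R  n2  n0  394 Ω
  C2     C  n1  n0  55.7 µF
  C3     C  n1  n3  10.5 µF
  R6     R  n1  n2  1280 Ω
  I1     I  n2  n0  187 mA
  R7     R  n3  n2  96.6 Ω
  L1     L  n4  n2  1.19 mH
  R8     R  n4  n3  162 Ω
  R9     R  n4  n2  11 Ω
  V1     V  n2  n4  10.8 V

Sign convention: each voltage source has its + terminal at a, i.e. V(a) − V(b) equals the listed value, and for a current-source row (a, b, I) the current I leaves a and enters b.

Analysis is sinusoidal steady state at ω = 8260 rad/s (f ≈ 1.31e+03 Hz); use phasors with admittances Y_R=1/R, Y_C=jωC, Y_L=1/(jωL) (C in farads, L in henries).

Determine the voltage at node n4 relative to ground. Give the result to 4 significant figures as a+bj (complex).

-10.69+0.4680j V

Apply KCL at each of the 4 non-ground nodes and solve the resulting linear system.
Node n1: branches {R1, C2, C3, R6} → V_1 = -0.1597+0.4431j
Node n2: branches {R2, R4, C1, R5, R6, I1, R7, L1, R9, V1} → V_2 = 0.1074+0.4680j
Node n3: branches {R1, R3, C1, C3, R7, R8} → V_3 = -1.198+2.709j
Node n4: branches {R3, L1, R8, R9, V1} → V_4 = -10.69+0.4680j
Source currents: i(V1)=-1.202+1.047j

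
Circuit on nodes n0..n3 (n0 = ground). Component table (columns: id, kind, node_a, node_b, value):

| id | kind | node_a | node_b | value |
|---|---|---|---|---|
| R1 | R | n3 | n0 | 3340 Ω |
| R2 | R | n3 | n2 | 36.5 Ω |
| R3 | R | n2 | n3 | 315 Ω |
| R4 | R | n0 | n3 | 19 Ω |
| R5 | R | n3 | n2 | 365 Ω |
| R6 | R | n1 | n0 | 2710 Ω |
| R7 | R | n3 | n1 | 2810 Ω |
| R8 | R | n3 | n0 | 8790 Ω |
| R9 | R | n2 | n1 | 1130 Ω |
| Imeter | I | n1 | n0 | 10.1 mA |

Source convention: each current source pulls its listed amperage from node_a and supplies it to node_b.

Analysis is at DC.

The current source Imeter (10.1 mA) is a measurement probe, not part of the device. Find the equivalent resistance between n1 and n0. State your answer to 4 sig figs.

R_eq = 641.2 Ω

Apply KCL at each of the 3 non-ground nodes and solve the resulting linear system.
Node n1: branches {R6, R7, R9, Imeter} → V_1 = -6.476
Node n2: branches {R2, R3, R5, R9} → V_2 = -0.3092
Node n3: branches {R1, R2, R3, R4, R5, R7, R8} → V_3 = -0.1454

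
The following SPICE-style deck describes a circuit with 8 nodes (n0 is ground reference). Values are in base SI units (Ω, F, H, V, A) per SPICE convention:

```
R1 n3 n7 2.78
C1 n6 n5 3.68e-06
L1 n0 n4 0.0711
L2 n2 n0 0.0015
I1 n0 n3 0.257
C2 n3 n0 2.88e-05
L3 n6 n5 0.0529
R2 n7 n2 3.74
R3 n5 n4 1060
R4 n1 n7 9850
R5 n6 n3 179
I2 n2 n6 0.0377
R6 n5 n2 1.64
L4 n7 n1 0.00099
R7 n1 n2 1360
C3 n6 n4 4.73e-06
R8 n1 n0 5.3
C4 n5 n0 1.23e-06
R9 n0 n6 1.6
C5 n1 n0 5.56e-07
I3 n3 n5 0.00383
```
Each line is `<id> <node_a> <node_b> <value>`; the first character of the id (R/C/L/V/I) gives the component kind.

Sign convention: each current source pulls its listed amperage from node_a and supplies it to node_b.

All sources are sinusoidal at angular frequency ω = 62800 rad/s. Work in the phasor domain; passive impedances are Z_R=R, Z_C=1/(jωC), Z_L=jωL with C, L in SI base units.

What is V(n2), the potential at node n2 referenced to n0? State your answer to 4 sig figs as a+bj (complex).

MNA unknowns: 7 node voltages V₁..V_7
R1: Y=0.3597+0.000j on G[3,7]
C1: Y=0.000+0.2311j on G[6,5]
L1: Y=0.000-0.0002240j on G[0,4]
L2: Y=0.000-0.01062j on G[2,0]
I1: z[0]−=0.257, z[3]+=0.257
C2: Y=0.000+1.809j on G[3,0]
L3: Y=0.000-0.0003010j on G[6,5]
R2: Y=0.2674+0.000j on G[7,2]
R3: Y=0.0009434+0.000j on G[5,4]
R4: Y=0.0001015+0.000j on G[1,7]
R5: Y=0.005587+0.000j on G[6,3]
I2: z[2]−=0.0377, z[6]+=0.0377
R6: Y=0.6098+0.000j on G[5,2]
L4: Y=0.000-0.01608j on G[7,1]
R7: Y=0.0007353+0.000j on G[1,2]
C3: Y=0.000+0.2970j on G[6,4]
R8: Y=0.1887+0.000j on G[1,0]
C4: Y=0.000+0.07724j on G[5,0]
R9: Y=0.6250+0.000j on G[0,6]
C5: Y=0.000+0.03492j on G[1,0]
I3: z[3]−=0.00383, z[5]+=0.00383
solve → V1=-0.006440+0.002845j, V2=-0.08219+0.002842j, V3=0.01169-0.1325j, V4=0.03488-0.02994j, V5=-0.04490+0.03853j, V6=0.03463-0.03017j, V7=-0.02633-0.07528j

-0.08219+0.002842j V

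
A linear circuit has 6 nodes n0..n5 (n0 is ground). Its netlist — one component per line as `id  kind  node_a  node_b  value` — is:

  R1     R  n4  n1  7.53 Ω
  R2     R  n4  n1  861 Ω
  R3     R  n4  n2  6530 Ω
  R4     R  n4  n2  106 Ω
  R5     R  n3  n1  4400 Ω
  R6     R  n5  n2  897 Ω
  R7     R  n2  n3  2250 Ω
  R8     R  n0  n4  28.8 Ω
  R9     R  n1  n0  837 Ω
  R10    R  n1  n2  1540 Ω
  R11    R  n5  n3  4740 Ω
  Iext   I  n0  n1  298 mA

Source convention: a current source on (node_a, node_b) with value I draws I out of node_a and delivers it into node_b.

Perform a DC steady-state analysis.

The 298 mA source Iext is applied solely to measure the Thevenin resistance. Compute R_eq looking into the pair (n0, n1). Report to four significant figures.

Element admittances at DC:
  Y(R1) = 0.1328 S between n4,n1
  Y(R2) = 0.001161 S between n4,n1
  Y(R3) = 0.0001531 S between n4,n2
  Y(R4) = 0.009434 S between n4,n2
  Y(R5) = 0.0002273 S between n3,n1
  Y(R6) = 0.001115 S between n5,n2
  Y(R7) = 0.0004444 S between n2,n3
  Y(R8) = 0.03472 S between n0,n4
  Y(R9) = 0.001195 S between n1,n0
  Y(R10) = 0.0006494 S between n1,n2
  Y(R11) = 0.0002110 S between n5,n3
  Iext: injects 0.298 A into n1 (from n0)
Assemble and solve the 5×5 MNA system:
  V(n1)=10.35  V(n2)=8.393  V(n3)=8.916  V(n4)=8.226  V(n5)=8.476

R_eq = 34.72 Ω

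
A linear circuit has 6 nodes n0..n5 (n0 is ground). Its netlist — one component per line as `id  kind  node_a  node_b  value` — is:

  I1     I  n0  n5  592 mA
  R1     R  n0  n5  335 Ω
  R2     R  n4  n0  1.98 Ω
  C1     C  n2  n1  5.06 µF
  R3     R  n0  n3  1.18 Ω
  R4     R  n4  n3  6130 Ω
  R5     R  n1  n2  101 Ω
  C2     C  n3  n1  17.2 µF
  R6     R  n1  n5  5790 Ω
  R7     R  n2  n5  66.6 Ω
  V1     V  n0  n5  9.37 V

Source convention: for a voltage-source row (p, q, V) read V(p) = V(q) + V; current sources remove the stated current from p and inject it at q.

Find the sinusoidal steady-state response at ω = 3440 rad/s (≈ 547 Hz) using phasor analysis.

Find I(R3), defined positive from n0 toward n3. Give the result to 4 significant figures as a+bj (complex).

Element admittances at ω=3440 rad/s:
  I1: injects 0.592 A into n5 (from n0)
  Y(R1) = 0.002985+0.000j S between n0,n5
  Y(R2) = 0.5051+0.000j S between n4,n0
  Y(C1) = 0.000+0.01741j S between n2,n1
  Y(R3) = 0.8475+0.000j S between n0,n3
  Y(R4) = 0.0001631+0.000j S between n4,n3
  Y(R5) = 0.009901+0.000j S between n1,n2
  Y(C2) = 0.000+0.05917j S between n3,n1
  Y(R6) = 0.0001727+0.000j S between n1,n5
  Y(R7) = 0.01502+0.000j S between n2,n5
  V1: constraint V(n0)−V(n5) = 9.37
Assemble and solve the 6×6 MNA system:
  V(n1)=-0.8752+1.168j  V(n2)=-4.646+3.099j  V(n3)=-0.08541-0.05513j  V(n4)=-2.758e-05-1.780e-05j  V(n5)=-9.370+0.000j
  i(V1)=-0.6924-0.04673j

0.07238+0.04672j A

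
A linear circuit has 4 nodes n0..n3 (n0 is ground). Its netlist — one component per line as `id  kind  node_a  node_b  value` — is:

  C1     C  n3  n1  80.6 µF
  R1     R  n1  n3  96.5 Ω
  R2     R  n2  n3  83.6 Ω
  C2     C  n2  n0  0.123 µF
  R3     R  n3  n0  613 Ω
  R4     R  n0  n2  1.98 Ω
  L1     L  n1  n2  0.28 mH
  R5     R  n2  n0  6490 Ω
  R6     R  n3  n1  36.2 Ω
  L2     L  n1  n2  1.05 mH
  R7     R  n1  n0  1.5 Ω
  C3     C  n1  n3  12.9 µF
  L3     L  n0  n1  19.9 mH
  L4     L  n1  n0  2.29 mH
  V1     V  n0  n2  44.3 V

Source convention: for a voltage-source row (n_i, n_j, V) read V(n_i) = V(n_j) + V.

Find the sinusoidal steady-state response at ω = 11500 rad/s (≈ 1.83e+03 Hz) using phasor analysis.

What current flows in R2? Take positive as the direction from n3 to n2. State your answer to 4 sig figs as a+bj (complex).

0.3813+0.2169j A

Element admittances at ω=11500 rad/s:
  Y(C1) = 0.000+0.9269j S between n3,n1
  Y(R1) = 0.01036+0.000j S between n1,n3
  Y(R2) = 0.01196+0.000j S between n2,n3
  Y(C2) = 0.000+0.001414j S between n2,n0
  Y(R3) = 0.001631+0.000j S between n3,n0
  Y(R4) = 0.5051+0.000j S between n0,n2
  Y(L1) = 0.000-0.3106j S between n1,n2
  Y(R5) = 0.0001541+0.000j S between n2,n0
  Y(R6) = 0.02762+0.000j S between n3,n1
  Y(L2) = 0.000-0.08282j S between n1,n2
  Y(R7) = 0.6667+0.000j S between n1,n0
  Y(C3) = 0.000+0.1484j S between n1,n3
  Y(L3) = 0.000-0.004370j S between n0,n1
  Y(L4) = 0.000-0.03797j S between n1,n0
  V1: constraint V(n0)−V(n2) = 44.3
Assemble and solve the 4×4 MNA system:
  V(n1)=-12.18+17.81j  V(n2)=-44.30+0.000j  V(n3)=-12.42+18.14j
  i(V1)=-29.77+12.36j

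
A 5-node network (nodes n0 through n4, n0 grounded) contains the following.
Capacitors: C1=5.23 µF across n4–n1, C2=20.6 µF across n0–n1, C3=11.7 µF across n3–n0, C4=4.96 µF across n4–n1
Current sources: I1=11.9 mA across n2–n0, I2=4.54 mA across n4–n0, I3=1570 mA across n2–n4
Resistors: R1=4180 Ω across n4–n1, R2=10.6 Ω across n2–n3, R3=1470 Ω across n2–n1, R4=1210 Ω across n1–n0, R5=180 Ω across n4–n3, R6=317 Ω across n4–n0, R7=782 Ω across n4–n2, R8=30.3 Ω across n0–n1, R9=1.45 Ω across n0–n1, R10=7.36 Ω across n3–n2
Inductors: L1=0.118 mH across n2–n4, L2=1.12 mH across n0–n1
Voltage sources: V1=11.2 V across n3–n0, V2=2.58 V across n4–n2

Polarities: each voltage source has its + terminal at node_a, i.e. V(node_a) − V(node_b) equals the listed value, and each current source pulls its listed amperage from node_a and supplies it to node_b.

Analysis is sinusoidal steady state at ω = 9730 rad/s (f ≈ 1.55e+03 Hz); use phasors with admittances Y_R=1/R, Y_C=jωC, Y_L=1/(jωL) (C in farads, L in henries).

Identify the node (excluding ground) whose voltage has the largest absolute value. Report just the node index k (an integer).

4

Element admittances at ω=9730 rad/s:
  Y(C1) = 0.000+0.05089j S between n4,n1
  I1: injects 0.0119 A into n0 (from n2)
  Y(C2) = 0.000+0.2004j S between n0,n1
  Y(R1) = 0.0002392+0.000j S between n4,n1
  Y(C3) = 0.000+0.1138j S between n3,n0
  I2: injects 0.00454 A into n0 (from n4)
  Y(R2) = 0.09434+0.000j S between n2,n3
  Y(R3) = 0.0006803+0.000j S between n2,n1
  Y(L1) = 0.000-0.8710j S between n2,n4
  Y(R4) = 0.0008264+0.000j S between n1,n0
  Y(R5) = 0.005556+0.000j S between n4,n3
  Y(R6) = 0.003155+0.000j S between n4,n0
  Y(C4) = 0.000+0.04826j S between n4,n1
  Y(L2) = 0.000-0.09176j S between n0,n1
  Y(R7) = 0.001279+0.000j S between n4,n2
  Y(R8) = 0.03300+0.000j S between n0,n1
  Y(R9) = 0.6897+0.000j S between n0,n1
  I3: injects 1.57 A into n4 (from n2)
  Y(R10) = 0.1359+0.000j S between n3,n2
  V1: constraint V(n3)−V(n0) = 11.2
  V2: constraint V(n4)−V(n2) = 2.58
Assemble and solve the 6×6 MNA system:
  V(n1)=0.9482+1.251j  V(n2)=8.587-4.220j  V(n3)=11.20+0.000j  V(n4)=11.17-4.220j
  i(V1)=-0.6017-2.270j  i(V2)=0.9823+1.272j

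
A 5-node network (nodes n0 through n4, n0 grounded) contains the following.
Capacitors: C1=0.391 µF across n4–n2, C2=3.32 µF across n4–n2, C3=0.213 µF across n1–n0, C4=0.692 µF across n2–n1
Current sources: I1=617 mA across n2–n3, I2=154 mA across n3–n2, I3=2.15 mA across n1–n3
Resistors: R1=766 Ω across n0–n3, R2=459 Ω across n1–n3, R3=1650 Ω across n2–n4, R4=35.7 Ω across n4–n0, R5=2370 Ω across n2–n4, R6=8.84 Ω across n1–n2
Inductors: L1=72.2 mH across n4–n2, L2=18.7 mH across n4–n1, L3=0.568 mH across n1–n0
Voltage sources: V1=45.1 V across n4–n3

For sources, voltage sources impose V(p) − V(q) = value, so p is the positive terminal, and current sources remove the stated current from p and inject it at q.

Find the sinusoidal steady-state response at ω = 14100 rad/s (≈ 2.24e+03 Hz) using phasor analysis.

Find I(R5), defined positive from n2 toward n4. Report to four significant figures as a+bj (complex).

-0.002345+0.004162j A

MNA unknowns: 4 node voltages V₁..V_4 plus 1 source current (V1)
C1: Y=0.000+0.005513j on G[4,2]
I1: z[2]−=0.617, z[3]+=0.617
R1: Y=0.001305+0.000j on G[0,3]
I2: z[3]−=0.154, z[2]+=0.154
R2: Y=0.002179+0.000j on G[1,3]
I3: z[1]−=0.00215, z[3]+=0.00215
C2: Y=0.000+0.04681j on G[4,2]
R3: Y=0.0006061+0.000j on G[2,4]
L1: Y=0.000-0.0009823j on G[4,2]
L2: Y=0.000-0.003793j on G[4,1]
L3: Y=0.000-0.1249j on G[1,0]
C3: Y=0.000+0.003003j on G[1,0]
C4: Y=0.000+0.009757j on G[2,1]
R4: Y=0.02801+0.000j on G[4,0]
R5: Y=0.0004219+0.000j on G[2,4]
R6: Y=0.1131+0.000j on G[1,2]
V1: row V4−V3=45.1, i_V1 at 4,3
solve → V1=-1.932-0.5430j, V2=-1.292+1.835j, V3=-40.83-8.029j, V4=4.265-8.029j
aux → i_V1=-0.6032-0.02679j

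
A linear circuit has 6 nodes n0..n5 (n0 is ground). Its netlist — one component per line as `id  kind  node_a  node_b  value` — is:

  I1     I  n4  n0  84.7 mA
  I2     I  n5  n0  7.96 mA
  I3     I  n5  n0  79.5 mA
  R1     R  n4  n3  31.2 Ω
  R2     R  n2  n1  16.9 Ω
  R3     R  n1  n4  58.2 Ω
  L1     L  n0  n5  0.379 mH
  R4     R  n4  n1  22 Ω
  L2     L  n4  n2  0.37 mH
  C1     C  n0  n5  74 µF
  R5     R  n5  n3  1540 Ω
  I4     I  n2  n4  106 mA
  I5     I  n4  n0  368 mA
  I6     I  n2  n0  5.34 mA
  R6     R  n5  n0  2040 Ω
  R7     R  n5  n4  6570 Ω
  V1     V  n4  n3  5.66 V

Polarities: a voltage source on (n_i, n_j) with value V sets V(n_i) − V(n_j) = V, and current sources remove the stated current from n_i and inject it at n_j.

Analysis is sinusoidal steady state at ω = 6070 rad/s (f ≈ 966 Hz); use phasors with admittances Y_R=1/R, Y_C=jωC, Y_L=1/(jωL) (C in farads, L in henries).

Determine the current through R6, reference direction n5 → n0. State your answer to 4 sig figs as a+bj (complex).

-0.0006229+0.01842j A

Apply KCL at each of the 5 non-ground nodes and solve the resulting linear system.
Node n1: branches {R2, R3, R4} → V_1 = -568.1+37.46j
Node n2: branches {R2, L2, I4, I6} → V_2 = -568.1+37.34j
Node n3: branches {R1, R5, V1} → V_3 = -573.8+37.58j
Node n4: branches {I1, R1, R3, R4, L2, I4, I5, R7, V1} → V_4 = -568.1+37.58j
Node n5: branches {I2, I3, L1, C1, R5, R6, R7} → V_5 = -1.271+37.58j
Source currents: i(V1)=-0.5532+0.000j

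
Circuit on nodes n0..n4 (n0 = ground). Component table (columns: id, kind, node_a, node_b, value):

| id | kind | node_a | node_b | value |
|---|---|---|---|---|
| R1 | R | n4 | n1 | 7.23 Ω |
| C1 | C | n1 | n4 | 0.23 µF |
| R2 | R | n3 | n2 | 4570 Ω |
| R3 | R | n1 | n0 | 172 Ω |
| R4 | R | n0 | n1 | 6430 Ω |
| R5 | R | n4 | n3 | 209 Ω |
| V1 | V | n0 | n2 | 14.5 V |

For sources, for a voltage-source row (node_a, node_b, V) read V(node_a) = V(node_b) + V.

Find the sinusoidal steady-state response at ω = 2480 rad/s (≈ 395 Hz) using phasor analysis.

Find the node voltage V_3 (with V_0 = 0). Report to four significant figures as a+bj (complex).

-1.123+8.051e-05j V

Element admittances at ω=2480 rad/s:
  Y(R1) = 0.1383+0.000j S between n4,n1
  Y(C1) = 0.000+0.0005704j S between n1,n4
  Y(R2) = 0.0002188+0.000j S between n3,n2
  Y(R3) = 0.005814+0.000j S between n1,n0
  Y(R4) = 0.0001555+0.000j S between n0,n1
  Y(R5) = 0.004785+0.000j S between n4,n3
  V1: constraint V(n0)−V(n2) = 14.5
Assemble and solve the 5×5 MNA system:
  V(n1)=-0.4903-2.951e-06j  V(n2)=-14.50+0.000j  V(n3)=-1.123+8.051e-05j  V(n4)=-0.5115+8.419e-05j
  i(V1)=-0.002927-1.762e-08j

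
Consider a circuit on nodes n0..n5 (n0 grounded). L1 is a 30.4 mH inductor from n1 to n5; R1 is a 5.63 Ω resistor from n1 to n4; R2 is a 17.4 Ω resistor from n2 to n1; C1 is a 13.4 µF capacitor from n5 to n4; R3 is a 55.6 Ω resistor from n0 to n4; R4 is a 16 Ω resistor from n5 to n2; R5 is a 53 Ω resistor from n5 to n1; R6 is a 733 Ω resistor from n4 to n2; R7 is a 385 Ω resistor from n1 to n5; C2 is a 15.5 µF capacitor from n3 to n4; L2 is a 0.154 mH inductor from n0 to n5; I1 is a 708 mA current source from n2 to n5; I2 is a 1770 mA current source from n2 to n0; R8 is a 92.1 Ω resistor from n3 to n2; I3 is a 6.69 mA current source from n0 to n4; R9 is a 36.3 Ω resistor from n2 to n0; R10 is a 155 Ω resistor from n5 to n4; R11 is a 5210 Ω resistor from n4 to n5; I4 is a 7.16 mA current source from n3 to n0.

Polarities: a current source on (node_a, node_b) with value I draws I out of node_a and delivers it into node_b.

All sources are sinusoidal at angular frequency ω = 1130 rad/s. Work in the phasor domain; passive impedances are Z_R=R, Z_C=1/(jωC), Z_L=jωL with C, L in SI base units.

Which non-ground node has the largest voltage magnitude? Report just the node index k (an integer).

MNA unknowns: 5 node voltages V₁..V_5
L1: Y=0.000-0.02911j on G[1,5]
R1: Y=0.1776+0.000j on G[1,4]
R2: Y=0.05747+0.000j on G[2,1]
C1: Y=0.000+0.01514j on G[5,4]
R3: Y=0.01799+0.000j on G[0,4]
R4: Y=0.06250+0.000j on G[5,2]
R5: Y=0.01887+0.000j on G[5,1]
R6: Y=0.001364+0.000j on G[4,2]
R7: Y=0.002597+0.000j on G[1,5]
C2: Y=0.000+0.01751j on G[3,4]
L2: Y=0.000-5.746j on G[0,5]
I1: z[2]−=0.708, z[5]+=0.708
I2: z[2]−=1.77, z[0]+=1.77
R8: Y=0.01086+0.000j on G[3,2]
I3: z[0]−=0.00669, z[4]+=0.00669
R9: Y=0.02755+0.000j on G[2,0]
R10: Y=0.006452+0.000j on G[5,4]
R11: Y=0.0001919+0.000j on G[4,5]
I4: z[3]−=0.00716, z[0]+=0.00716
solve → V1=-12.19-2.984j, V2=-20.93-0.9603j, V3=-13.70+2.910j, V4=-11.30-1.982j, V5=-0.01081-0.1724j

2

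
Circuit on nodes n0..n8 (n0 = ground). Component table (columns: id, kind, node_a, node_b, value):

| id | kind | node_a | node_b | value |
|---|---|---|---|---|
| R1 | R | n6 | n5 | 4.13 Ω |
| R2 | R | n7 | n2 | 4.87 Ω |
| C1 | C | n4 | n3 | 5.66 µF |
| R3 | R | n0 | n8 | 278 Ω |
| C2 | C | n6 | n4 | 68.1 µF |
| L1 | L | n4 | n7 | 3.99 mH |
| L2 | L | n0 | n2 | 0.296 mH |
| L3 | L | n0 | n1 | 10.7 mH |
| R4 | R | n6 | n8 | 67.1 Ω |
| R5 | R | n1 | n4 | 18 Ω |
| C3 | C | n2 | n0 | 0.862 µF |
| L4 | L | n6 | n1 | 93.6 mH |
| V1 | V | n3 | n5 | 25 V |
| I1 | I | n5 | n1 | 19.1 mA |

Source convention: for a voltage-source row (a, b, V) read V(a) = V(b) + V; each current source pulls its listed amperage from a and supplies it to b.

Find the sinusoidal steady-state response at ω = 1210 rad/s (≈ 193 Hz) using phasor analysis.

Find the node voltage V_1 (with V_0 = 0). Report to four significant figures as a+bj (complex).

-0.03027+0.2265j V

Element admittances at ω=1210 rad/s:
  Y(R1) = 0.2421+0.000j S between n6,n5
  Y(R2) = 0.2053+0.000j S between n7,n2
  Y(C1) = 0.000+0.006849j S between n4,n3
  Y(R3) = 0.003597+0.000j S between n0,n8
  Y(C2) = 0.000+0.08240j S between n6,n4
  Y(L1) = 0.000-0.2071j S between n4,n7
  Y(L2) = 0.000-2.792j S between n0,n2
  Y(L3) = 0.000-0.07724j S between n0,n1
  Y(R4) = 0.01490+0.000j S between n6,n8
  Y(R5) = 0.05556+0.000j S between n1,n4
  Y(C3) = 0.000+0.001043j S between n2,n0
  Y(L4) = 0.000-0.008830j S between n6,n1
  V1: constraint V(n3)−V(n5) = 25
  I1: injects 0.0191 A into n1 (from n5)
Assemble and solve the 9×9 MNA system:
  V(n1)=-0.03027+0.2265j  V(n2)=0.0009523-0.004017j  V(n3)=22.74-0.5338j  V(n4)=-0.04081-0.07109j  V(n5)=-2.259-0.5338j  V(n6)=-2.167+0.1105j  V(n7)=-0.05364-0.01696j  V(n8)=-1.746+0.08905j
  i(V1)=-0.003169-0.1560j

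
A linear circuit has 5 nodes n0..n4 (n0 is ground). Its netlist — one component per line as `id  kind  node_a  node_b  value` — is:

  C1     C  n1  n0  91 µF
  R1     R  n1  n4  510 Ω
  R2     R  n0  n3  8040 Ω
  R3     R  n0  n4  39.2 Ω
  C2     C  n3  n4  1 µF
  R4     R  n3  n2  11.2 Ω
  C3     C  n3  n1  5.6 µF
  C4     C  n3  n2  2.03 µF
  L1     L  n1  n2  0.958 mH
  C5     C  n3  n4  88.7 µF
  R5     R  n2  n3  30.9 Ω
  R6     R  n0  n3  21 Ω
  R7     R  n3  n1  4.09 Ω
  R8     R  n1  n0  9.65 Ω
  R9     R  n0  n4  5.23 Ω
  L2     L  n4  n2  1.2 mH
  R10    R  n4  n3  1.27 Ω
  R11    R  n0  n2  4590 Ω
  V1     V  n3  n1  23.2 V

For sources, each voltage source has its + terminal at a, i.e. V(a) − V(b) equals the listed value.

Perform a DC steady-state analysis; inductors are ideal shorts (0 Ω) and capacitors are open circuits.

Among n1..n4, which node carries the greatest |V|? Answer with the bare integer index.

MNA unknowns: 4 node voltages V₁..V_4 plus 3 source currents (L1, L2, V1)
C1: Y=0.000 on G[1,0]
R1: Y=0.001961 on G[1,4]
R2: Y=0.0001244 on G[0,3]
R3: Y=0.02551 on G[0,4]
C2: Y=0.000 on G[3,4]
R4: Y=0.08929 on G[3,2]
C3: Y=0.000 on G[3,1]
C4: Y=0.000 on G[3,2]
L1: row V1−V2=0, i_L1 at 1,2
C5: Y=0.000 on G[3,4]
R5: Y=0.03236 on G[2,3]
R6: Y=0.04762 on G[0,3]
R7: Y=0.2445 on G[3,1]
R8: Y=0.1036 on G[1,0]
R9: Y=0.1912 on G[0,4]
L2: row V4−V2=0, i_L2 at 4,2
R10: Y=0.7874 on G[4,3]
R11: Y=0.0002179 on G[0,2]
V1: row V3−V1=23.2, i_V1 at 3,1
solve → V1=-3.007, V2=-3.007, V3=20.19, V4=-3.007
aux → i_L1=-21.74, i_L2=18.92, i_V1=-27.73

3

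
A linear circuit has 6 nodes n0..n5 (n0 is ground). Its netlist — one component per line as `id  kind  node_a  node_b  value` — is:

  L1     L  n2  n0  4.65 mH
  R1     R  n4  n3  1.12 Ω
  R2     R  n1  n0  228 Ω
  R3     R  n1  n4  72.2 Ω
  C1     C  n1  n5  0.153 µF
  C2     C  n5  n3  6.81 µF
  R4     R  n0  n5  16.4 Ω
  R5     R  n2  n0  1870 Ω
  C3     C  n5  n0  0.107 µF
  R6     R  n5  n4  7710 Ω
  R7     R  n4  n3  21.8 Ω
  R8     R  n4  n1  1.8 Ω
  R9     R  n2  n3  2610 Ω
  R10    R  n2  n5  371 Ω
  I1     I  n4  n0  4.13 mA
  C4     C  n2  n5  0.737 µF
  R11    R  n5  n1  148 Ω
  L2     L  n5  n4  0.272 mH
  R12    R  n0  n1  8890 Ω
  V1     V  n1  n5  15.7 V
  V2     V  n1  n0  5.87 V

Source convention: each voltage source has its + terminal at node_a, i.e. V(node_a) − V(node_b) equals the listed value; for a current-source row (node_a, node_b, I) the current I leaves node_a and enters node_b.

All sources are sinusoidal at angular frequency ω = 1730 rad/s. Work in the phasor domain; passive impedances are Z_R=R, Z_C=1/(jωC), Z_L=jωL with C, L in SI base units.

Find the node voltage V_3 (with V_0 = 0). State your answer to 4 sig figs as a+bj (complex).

-8.713+3.927j V

Apply KCL at each of the 5 non-ground nodes and solve the resulting linear system.
Node n1: branches {R2, R3, C1, R8, R11, R12, V1, V2} → V_1 = 5.870+0.000j
Node n2: branches {L1, R5, R9, R10, C4} → V_2 = 0.08245-0.2449j
Node n3: branches {R1, C2, R7, R9} → V_3 = -8.713+3.927j
Node n4: branches {R1, R3, R6, R7, R8, I1, L2} → V_4 = -8.766+3.943j
Node n5: branches {C1, C2, R4, C3, R6, R10, C4, R11, L2, V1} → V_5 = -9.830+0.000j
Source currents: i(V1)=-9.066+2.229j, i(V2)=0.5993+0.01220j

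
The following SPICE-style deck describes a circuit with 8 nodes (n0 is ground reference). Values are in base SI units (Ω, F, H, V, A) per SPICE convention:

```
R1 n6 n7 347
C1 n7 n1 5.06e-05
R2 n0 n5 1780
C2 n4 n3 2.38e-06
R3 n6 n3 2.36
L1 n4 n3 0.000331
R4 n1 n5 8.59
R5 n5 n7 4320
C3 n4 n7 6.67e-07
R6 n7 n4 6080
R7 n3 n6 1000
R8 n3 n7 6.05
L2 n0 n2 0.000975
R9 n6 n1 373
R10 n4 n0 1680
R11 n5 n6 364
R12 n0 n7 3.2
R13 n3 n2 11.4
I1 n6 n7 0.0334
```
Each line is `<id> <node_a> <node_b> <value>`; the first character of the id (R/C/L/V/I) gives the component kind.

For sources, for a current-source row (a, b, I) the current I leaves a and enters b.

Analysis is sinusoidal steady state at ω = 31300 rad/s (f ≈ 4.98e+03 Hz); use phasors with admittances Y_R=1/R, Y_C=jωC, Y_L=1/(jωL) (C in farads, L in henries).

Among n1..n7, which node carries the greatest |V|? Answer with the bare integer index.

MNA unknowns: 7 node voltages V₁..V_7
R1: Y=0.002882+0.000j on G[6,7]
C1: Y=0.000+1.584j on G[7,1]
R2: Y=0.0005618+0.000j on G[0,5]
C2: Y=0.000+0.07449j on G[4,3]
R3: Y=0.4237+0.000j on G[6,3]
L1: Y=0.000-0.09652j on G[4,3]
R4: Y=0.1164+0.000j on G[1,5]
R5: Y=0.0002315+0.000j on G[5,7]
C3: Y=0.000+0.02088j on G[4,7]
R6: Y=0.0001645+0.000j on G[7,4]
R7: Y=0.001000+0.000j on G[3,6]
R8: Y=0.1653+0.000j on G[3,7]
L2: Y=0.000-0.03277j on G[0,2]
R9: Y=0.002681+0.000j on G[6,1]
R10: Y=0.0005952+0.000j on G[4,0]
R11: Y=0.002747+0.000j on G[5,6]
R12: Y=0.3125+0.000j on G[0,7]
R13: Y=0.08772+0.000j on G[3,2]
I1: z[6]−=0.0334, z[7]+=0.0334
solve → V1=0.0002676-0.008152j, V2=-0.06316+0.007188j, V3=-0.06048+0.03078j, V4=-0.4644+1.052j, V5=-0.002865-0.007240j, V6=-0.1365+0.03004j, V7=0.0001360-0.008613j

4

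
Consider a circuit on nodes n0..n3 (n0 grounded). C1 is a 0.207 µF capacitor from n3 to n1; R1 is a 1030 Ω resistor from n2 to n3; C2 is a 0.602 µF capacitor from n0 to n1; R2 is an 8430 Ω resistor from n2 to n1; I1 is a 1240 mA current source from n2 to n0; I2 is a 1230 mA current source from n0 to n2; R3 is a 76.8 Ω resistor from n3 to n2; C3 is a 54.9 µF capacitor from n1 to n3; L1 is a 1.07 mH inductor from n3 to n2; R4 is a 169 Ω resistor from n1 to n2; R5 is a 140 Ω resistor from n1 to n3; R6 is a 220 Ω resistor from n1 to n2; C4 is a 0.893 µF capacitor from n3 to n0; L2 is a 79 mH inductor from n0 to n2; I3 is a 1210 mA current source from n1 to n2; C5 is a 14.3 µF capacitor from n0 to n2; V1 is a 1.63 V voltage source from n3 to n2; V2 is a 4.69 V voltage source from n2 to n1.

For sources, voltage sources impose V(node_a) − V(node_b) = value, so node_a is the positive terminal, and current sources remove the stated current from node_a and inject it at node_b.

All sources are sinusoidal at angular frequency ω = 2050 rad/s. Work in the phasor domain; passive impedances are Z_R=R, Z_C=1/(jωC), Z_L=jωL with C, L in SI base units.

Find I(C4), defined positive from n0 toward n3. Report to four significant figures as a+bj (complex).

0.0006986-0.003180j A

Apply KCL at each of the 3 non-ground nodes and solve the resulting linear system.
Node n1: branches {C1, C2, R2, C3, R4, R5, R6, I3, V2} → V_1 = -4.583+0.3816j
Node n2: branches {R1, R2, I1, I2, R3, L1, R4, R6, L2, I3, C5, V1, V2} → V_2 = 0.1070+0.3816j
Node n3: branches {C1, R1, R3, C3, L1, R5, C4, V1} → V_3 = 1.737+0.3816j
Source currents: i(V1)=-0.06725+0.02596j, i(V2)=1.115-0.7196j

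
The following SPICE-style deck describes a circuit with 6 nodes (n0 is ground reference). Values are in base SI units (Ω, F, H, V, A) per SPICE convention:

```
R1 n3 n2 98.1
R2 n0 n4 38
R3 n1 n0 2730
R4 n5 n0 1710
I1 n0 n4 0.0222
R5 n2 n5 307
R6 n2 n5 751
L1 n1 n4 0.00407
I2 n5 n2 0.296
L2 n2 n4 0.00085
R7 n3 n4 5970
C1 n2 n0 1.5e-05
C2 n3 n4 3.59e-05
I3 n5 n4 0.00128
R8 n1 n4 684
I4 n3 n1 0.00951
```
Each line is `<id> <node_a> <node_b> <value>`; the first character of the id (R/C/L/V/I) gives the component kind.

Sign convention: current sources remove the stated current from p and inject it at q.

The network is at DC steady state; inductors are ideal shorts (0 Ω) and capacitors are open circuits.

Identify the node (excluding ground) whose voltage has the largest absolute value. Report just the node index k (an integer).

Apply KCL at each of the 5 non-ground nodes and solve the resulting linear system.
Node n1: branches {R3, L1, R8, I4} → V_1 = 2.051
Node n2: branches {R1, R5, R6, I2, L2, C1} → V_2 = 2.051
Node n3: branches {R1, R7, C2, I4} → V_3 = 1.134
Node n4: branches {R2, I1, L1, L2, R7, C2, I3, R8} → V_4 = 2.051
Node n5: branches {R4, R5, R6, I2, I3} → V_5 = -55.64
Source currents: i(L1)=0.008759, i(L2)=0.02190

5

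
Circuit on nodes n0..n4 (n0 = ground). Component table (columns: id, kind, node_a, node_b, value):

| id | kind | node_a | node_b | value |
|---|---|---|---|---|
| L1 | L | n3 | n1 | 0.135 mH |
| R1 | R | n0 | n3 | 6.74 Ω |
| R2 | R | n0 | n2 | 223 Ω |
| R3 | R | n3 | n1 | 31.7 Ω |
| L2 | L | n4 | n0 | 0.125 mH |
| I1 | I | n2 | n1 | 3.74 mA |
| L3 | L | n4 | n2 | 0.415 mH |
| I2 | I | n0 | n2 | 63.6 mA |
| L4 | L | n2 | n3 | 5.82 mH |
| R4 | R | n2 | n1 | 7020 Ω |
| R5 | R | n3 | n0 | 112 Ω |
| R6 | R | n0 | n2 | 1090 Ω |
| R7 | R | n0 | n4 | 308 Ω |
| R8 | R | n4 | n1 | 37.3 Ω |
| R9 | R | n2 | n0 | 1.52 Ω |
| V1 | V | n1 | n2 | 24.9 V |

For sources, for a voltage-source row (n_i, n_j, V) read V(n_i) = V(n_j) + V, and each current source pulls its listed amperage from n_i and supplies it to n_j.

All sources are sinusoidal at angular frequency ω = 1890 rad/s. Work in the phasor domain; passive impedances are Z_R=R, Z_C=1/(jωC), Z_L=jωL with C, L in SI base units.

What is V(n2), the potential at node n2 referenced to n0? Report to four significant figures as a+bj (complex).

Element admittances at ω=1890 rad/s:
  Y(L1) = 0.000-3.919j S between n3,n1
  Y(R1) = 0.1484+0.000j S between n0,n3
  Y(R2) = 0.004484+0.000j S between n0,n2
  Y(R3) = 0.03155+0.000j S between n3,n1
  Y(L2) = 0.000-4.233j S between n4,n0
  I1: injects 0.00374 A into n1 (from n2)
  Y(L3) = 0.000-1.275j S between n4,n2
  I2: injects 0.0636 A into n2 (from n0)
  Y(L4) = 0.000-0.09091j S between n2,n3
  Y(R4) = 0.0001425+0.000j S between n2,n1
  Y(R5) = 0.008929+0.000j S between n3,n0
  Y(R6) = 0.0009174+0.000j S between n0,n2
  Y(R7) = 0.003247+0.000j S between n0,n4
  Y(R8) = 0.02681+0.000j S between n4,n1
  Y(R9) = 0.6579+0.000j S between n2,n0
  V1: constraint V(n1)−V(n2) = 24.9
Assemble and solve the 5×5 MNA system:
  V(n1)=22.67-2.443j  V(n2)=-2.226-2.443j  V(n3)=21.97-3.299j  V(n4)=-0.5058-0.4524j
  i(V1)=-4.000+2.772j

-2.226-2.443j V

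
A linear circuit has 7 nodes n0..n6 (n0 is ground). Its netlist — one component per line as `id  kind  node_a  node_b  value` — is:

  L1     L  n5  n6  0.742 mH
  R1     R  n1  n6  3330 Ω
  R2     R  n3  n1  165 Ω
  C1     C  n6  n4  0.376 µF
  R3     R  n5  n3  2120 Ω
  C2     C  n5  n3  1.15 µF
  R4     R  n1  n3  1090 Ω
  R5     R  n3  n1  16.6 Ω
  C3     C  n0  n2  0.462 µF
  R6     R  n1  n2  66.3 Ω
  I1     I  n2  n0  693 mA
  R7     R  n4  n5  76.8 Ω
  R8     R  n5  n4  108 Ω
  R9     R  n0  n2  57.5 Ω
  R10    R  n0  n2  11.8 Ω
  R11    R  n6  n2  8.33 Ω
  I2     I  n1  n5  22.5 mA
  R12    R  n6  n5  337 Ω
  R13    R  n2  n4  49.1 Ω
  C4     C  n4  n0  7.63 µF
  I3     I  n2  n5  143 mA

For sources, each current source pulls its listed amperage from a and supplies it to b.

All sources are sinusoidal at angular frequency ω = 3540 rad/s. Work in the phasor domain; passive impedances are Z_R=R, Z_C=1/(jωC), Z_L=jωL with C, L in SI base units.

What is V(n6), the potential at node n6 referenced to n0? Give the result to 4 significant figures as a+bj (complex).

Apply KCL at each of the 6 non-ground nodes and solve the resulting linear system.
Node n1: branches {R1, R2, R4, R5, R6, I2} → V_1 = -7.228+1.641j
Node n2: branches {C3, R6, I1, R9, R10, R11, R13, I3} → V_2 = -5.931+0.9038j
Node n3: branches {R2, R3, C2, R4, R5} → V_3 = -7.197+1.808j
Node n4: branches {C1, R7, R8, R13, C4} → V_4 = -3.058+3.176j
Node n5: branches {L1, R3, C2, R7, R8, I2, R12, I3} → V_5 = -4.407+1.622j
Node n6: branches {L1, R1, C1, R11, R12} → V_6 = -4.349+1.114j

-4.349+1.114j V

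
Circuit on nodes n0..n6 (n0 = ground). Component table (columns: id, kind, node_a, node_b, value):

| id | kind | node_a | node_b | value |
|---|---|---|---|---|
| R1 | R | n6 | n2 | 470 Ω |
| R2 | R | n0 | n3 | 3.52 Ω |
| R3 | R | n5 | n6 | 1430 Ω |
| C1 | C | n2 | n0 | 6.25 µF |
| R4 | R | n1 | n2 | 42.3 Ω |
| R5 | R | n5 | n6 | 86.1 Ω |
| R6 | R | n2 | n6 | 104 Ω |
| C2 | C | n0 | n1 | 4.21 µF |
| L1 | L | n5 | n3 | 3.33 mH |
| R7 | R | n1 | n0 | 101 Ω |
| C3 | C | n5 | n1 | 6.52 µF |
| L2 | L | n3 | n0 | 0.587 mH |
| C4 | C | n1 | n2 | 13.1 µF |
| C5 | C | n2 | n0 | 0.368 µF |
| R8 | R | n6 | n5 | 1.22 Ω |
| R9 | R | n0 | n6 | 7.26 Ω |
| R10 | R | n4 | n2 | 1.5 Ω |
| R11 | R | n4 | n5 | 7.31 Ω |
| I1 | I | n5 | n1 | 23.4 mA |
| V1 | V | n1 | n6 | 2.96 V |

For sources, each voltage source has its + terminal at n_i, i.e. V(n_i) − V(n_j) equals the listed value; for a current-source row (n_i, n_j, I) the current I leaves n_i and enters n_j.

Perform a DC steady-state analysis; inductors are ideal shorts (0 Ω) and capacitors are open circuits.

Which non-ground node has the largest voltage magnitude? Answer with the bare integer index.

Element admittances at DC:
  Y(R1) = 0.002128 S between n6,n2
  Y(R2) = 0.2841 S between n0,n3
  Y(R3) = 0.0006993 S between n5,n6
  Y(C1) = 0.000 S between n2,n0
  Y(R4) = 0.02364 S between n1,n2
  Y(R5) = 0.01161 S between n5,n6
  Y(R6) = 0.009615 S between n2,n6
  Y(C2) = 0.000 S between n0,n1
  L1: short n5↔n3 (DC inductor)
  Y(R7) = 0.009901 S between n1,n0
  Y(C3) = 0.000 S between n5,n1
  L2: short n3↔n0 (DC inductor)
  Y(C4) = 0.000 S between n1,n2
  Y(C5) = 0.000 S between n2,n0
  Y(R8) = 0.8197 S between n6,n5
  Y(R9) = 0.1377 S between n0,n6
  Y(R10) = 0.6667 S between n4,n2
  Y(R11) = 0.1368 S between n4,n5
  I1: injects 0.0234 A into n1 (from n5)
  V1: constraint V(n1)−V(n6) = 2.96
Assemble and solve the 9×9 MNA system:
  V(n1)=2.901  V(n2)=0.4560  V(n3)=0.000  V(n4)=0.3784  V(n5)=0.000  V(n6)=-0.05886
  i(L1)=-0.02062  i(L2)=-0.02062  i(V1)=-0.06313

1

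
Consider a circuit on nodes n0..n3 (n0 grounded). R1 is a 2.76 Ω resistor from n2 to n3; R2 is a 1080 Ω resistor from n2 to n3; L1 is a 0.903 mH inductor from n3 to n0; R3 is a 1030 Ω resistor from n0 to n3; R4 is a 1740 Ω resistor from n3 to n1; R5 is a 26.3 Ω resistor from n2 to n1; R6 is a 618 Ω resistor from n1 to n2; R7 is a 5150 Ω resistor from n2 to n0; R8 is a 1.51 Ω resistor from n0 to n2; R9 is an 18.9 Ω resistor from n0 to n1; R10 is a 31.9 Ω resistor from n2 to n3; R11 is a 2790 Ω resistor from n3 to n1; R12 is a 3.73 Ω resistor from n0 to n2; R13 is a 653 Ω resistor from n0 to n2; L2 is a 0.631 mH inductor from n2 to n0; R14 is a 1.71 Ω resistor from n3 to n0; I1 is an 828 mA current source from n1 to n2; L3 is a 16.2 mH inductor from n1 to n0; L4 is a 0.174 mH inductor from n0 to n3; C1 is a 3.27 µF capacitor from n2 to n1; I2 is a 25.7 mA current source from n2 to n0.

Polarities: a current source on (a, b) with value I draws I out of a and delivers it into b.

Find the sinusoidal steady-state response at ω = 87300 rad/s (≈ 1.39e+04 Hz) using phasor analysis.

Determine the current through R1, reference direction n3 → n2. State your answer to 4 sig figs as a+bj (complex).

MNA unknowns: 3 node voltages V₁..V_3
R1: Y=0.3623+0.000j on G[2,3]
R2: Y=0.0009259+0.000j on G[2,3]
L1: Y=0.000-0.01269j on G[3,0]
R3: Y=0.0009709+0.000j on G[0,3]
R4: Y=0.0005747+0.000j on G[3,1]
R5: Y=0.03802+0.000j on G[2,1]
R6: Y=0.001618+0.000j on G[1,2]
R7: Y=0.0001942+0.000j on G[2,0]
R8: Y=0.6623+0.000j on G[0,2]
R9: Y=0.05291+0.000j on G[0,1]
R10: Y=0.03135+0.000j on G[2,3]
R11: Y=0.0003584+0.000j on G[3,1]
R12: Y=0.2681+0.000j on G[0,2]
R13: Y=0.001531+0.000j on G[0,2]
L2: Y=0.000-0.01815j on G[2,0]
R14: Y=0.5848+0.000j on G[3,0]
I1: z[1]−=0.828, z[2]+=0.828
L3: Y=0.000-0.0007071j on G[1,0]
L4: Y=0.000-0.06583j on G[0,3]
C1: Y=0.000+0.2855j on G[2,1]
I2: z[2]−=0.0257, z[0]+=0.0257
solve → V1=-0.8257+2.519j, V2=0.01724-0.1153j, V3=0.009604-0.04320j

-0.002766+0.02612j A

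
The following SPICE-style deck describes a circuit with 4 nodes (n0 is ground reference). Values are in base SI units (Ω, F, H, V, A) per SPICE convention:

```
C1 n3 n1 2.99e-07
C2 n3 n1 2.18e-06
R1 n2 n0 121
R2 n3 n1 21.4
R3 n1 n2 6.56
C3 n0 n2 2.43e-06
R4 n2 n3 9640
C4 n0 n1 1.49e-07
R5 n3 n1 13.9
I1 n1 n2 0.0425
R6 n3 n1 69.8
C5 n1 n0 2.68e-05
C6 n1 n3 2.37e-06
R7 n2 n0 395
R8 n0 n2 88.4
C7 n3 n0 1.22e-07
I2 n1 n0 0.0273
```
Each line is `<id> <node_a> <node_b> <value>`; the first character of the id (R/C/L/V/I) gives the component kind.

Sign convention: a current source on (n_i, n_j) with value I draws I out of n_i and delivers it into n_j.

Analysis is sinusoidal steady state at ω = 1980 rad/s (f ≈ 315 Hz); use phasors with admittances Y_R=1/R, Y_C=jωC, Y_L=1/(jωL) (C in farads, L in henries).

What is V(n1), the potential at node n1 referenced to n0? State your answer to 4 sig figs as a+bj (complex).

-0.1896+0.5069j V

Element admittances at ω=1980 rad/s:
  Y(C1) = 0.000+0.0005920j S between n3,n1
  Y(C2) = 0.000+0.004316j S between n3,n1
  Y(R1) = 0.008264+0.000j S between n2,n0
  Y(R2) = 0.04673+0.000j S between n3,n1
  Y(R3) = 0.1524+0.000j S between n1,n2
  Y(C3) = 0.000+0.004811j S between n0,n2
  Y(R4) = 0.0001037+0.000j S between n2,n3
  Y(C4) = 0.000+0.0002950j S between n0,n1
  Y(R5) = 0.07194+0.000j S between n3,n1
  I1: injects 0.0425 A into n2 (from n1)
  Y(R6) = 0.01433+0.000j S between n3,n1
  Y(C5) = 0.000+0.05306j S between n1,n0
  Y(C6) = 0.000+0.004693j S between n1,n3
  Y(R7) = 0.002532+0.000j S between n2,n0
  Y(R8) = 0.01131+0.000j S between n0,n2
  Y(C7) = 0.000+0.0002416j S between n3,n0
  I2: injects 0.0273 A into n0 (from n1)
Assemble and solve the 3×3 MNA system:
  V(n1)=-0.1896+0.5069j  V(n2)=0.08983+0.4402j  V(n3)=-0.1885+0.5071j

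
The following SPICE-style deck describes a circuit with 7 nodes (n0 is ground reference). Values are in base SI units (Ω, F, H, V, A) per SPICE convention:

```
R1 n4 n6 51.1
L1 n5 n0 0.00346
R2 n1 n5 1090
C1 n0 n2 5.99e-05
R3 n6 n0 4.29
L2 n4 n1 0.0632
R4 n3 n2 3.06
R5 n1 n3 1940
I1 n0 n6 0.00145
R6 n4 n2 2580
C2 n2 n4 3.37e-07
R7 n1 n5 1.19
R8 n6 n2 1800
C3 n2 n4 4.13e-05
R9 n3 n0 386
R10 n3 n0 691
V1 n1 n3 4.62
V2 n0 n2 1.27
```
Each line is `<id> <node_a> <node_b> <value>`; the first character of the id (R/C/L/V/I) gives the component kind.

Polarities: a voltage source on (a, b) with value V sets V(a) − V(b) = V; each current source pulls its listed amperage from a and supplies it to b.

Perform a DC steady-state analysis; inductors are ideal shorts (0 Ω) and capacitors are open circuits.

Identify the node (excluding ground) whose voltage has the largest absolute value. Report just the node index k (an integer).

Apply KCL at each of the 6 non-ground nodes and solve the resulting linear system.
Node n1: branches {R2, L2, R5, R7, V1} → V_1 = 0.9349
Node n2: branches {C1, R4, R6, C2, R8, C3, V2} → V_2 = -1.270
Node n3: branches {R4, R5, R9, R10, V1} → V_3 = -3.685
Node n4: branches {R1, L2, R6, C2, C3} → V_4 = 0.9349
Node n5: branches {L1, R2, R7} → V_5 = 0.000
Node n6: branches {R1, R3, I1, R8} → V_6 = 0.07519
Source currents: i(L1)=0.7865, i(L2)=-0.01768, i(V1)=-0.8065, i(V2)=0.7877

3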